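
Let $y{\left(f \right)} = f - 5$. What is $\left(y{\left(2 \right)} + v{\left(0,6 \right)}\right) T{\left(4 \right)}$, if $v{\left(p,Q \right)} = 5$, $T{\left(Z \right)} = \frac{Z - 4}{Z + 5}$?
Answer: $0$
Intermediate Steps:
$y{\left(f \right)} = -5 + f$
$T{\left(Z \right)} = \frac{-4 + Z}{5 + Z}$
$\left(y{\left(2 \right)} + v{\left(0,6 \right)}\right) T{\left(4 \right)} = \left(\left(-5 + 2\right) + 5\right) \frac{-4 + 4}{5 + 4} = \left(-3 + 5\right) \frac{1}{9} \cdot 0 = 2 \cdot \frac{1}{9} \cdot 0 = 2 \cdot 0 = 0$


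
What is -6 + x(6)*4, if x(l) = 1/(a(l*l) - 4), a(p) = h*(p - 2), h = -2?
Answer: -109/18 ≈ -6.0556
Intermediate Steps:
a(p) = 4 - 2*p (a(p) = -2*(p - 2) = -2*(-2 + p) = 4 - 2*p)
x(l) = -1/(2*l**2) (x(l) = 1/((4 - 2*l*l) - 4) = 1/((4 - 2*l**2) - 4) = 1/(-2*l**2) = -1/(2*l**2))
-6 + x(6)*4 = -6 - 1/2/6**2*4 = -6 - 1/2*1/36*4 = -6 - 1/72*4 = -6 - 1/18 = -109/18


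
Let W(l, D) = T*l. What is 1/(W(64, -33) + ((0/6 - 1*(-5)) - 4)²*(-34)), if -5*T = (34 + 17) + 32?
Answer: -5/5482 ≈ -0.00091208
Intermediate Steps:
T = -83/5 (T = -((34 + 17) + 32)/5 = -(51 + 32)/5 = -⅕*83 = -83/5 ≈ -16.600)
W(l, D) = -83*l/5
1/(W(64, -33) + ((0/6 - 1*(-5)) - 4)²*(-34)) = 1/(-83/5*64 + ((0/6 - 1*(-5)) - 4)²*(-34)) = 1/(-5312/5 + ((0*(⅙) + 5) - 4)²*(-34)) = 1/(-5312/5 + ((0 + 5) - 4)²*(-34)) = 1/(-5312/5 + (5 - 4)²*(-34)) = 1/(-5312/5 + 1²*(-34)) = 1/(-5312/5 + 1*(-34)) = 1/(-5312/5 - 34) = 1/(-5482/5) = -5/5482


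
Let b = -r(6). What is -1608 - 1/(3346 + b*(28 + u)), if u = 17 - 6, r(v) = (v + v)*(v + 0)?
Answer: -865105/538 ≈ -1608.0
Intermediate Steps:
r(v) = 2*v² (r(v) = (2*v)*v = 2*v²)
u = 11
b = -72 (b = -2*6² = -2*36 = -1*72 = -72)
-1608 - 1/(3346 + b*(28 + u)) = -1608 - 1/(3346 - 72*(28 + 11)) = -1608 - 1/(3346 - 72*39) = -1608 - 1/(3346 - 2808) = -1608 - 1/538 = -865105/538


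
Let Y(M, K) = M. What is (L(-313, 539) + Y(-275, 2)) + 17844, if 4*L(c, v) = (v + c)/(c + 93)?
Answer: 7730247/440 ≈ 17569.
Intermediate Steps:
L(c, v) = (c + v)/(4*(93 + c)) (L(c, v) = ((v + c)/(c + 93))/4 = ((c + v)/(93 + c))/4 = (c + v)/(4*(93 + c)))
(L(-313, 539) + Y(-275, 2)) + 17844 = ((-313 + 539)/(4*(93 - 313)) - 275) + 17844 = ((1/4)*226/(-220) - 275) + 17844 = ((1/4)*(-1/220)*226 - 275) + 17844 = (-113/440 - 275) + 17844 = -121113/440 + 17844 = 7730247/440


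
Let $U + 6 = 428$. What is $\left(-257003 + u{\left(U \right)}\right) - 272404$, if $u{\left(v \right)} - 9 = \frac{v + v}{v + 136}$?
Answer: $- \frac{147701620}{279} \approx -5.294 \cdot 10^{5}$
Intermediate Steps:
$U = 422$ ($U = -6 + 428 = 422$)
$u{\left(v \right)} = 9 + \frac{2 v}{136 + v}$ ($u{\left(v \right)} = 9 + \frac{v + v}{v + 136} = 9 + \frac{2 v}{136 + v}$)
$\left(-257003 + u{\left(U \right)}\right) - 272404 = \left(-257003 + \frac{1224 + 11 \cdot 422}{136 + 422}\right) - 272404 = \left(-257003 + \frac{1224 + 4642}{558}\right) - 272404 = \left(-257003 + \frac{1}{558} \cdot 5866\right) - 272404 = \left(-257003 + \frac{2933}{279}\right) - 272404 = - \frac{71700904}{279} - 272404 = - \frac{147701620}{279}$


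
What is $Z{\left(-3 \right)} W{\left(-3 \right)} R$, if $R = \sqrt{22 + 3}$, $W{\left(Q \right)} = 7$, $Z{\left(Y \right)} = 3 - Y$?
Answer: $210$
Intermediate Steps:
$R = 5$ ($R = \sqrt{25} = 5$)
$Z{\left(-3 \right)} W{\left(-3 \right)} R = \left(3 - -3\right) 7 \cdot 5 = \left(3 + 3\right) 7 \cdot 5 = 6 \cdot 7 \cdot 5 = 42 \cdot 5 = 210$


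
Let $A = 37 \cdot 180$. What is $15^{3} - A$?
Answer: $-3285$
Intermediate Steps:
$A = 6660$
$15^{3} - A = 15^{3} - 6660 = 3375 - 6660 = -3285$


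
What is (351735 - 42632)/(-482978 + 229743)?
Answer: -309103/253235 ≈ -1.2206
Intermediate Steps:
(351735 - 42632)/(-482978 + 229743) = 309103/(-253235) = 309103*(-1/253235) = -309103/253235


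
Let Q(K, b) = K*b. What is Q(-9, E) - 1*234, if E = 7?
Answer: -297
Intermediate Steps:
Q(-9, E) - 1*234 = -9*7 - 1*234 = -63 - 234 = -297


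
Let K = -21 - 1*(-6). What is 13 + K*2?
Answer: -17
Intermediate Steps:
K = -15 (K = -21 + 6 = -15)
13 + K*2 = 13 - 15*2 = 13 - 30 = -17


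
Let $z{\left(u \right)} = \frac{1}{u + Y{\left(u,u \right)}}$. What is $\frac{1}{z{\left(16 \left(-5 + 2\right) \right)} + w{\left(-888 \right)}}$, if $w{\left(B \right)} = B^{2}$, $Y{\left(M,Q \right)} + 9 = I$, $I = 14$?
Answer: $\frac{43}{33907391} \approx 1.2682 \cdot 10^{-6}$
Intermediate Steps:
$Y{\left(M,Q \right)} = 5$ ($Y{\left(M,Q \right)} = -9 + 14 = 5$)
$z{\left(u \right)} = \frac{1}{5 + u}$ ($z{\left(u \right)} = \frac{1}{u + 5} = \frac{1}{5 + u}$)
$\frac{1}{z{\left(16 \left(-5 + 2\right) \right)} + w{\left(-888 \right)}} = \frac{1}{\frac{1}{5 + 16 \left(-5 + 2\right)} + \left(-888\right)^{2}} = \frac{1}{\frac{1}{5 + 16 \left(-3\right)} + 788544} = \frac{1}{\frac{1}{5 - 48} + 788544} = \frac{1}{\frac{1}{-43} + 788544} = \frac{1}{- \frac{1}{43} + 788544} = \frac{1}{\frac{33907391}{43}} = \frac{43}{33907391}$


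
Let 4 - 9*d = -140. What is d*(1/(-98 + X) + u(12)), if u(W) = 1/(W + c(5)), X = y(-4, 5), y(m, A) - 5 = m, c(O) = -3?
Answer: 1408/873 ≈ 1.6128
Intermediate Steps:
d = 16 (d = 4/9 - ⅑*(-140) = 4/9 + 140/9 = 16)
y(m, A) = 5 + m
X = 1 (X = 5 - 4 = 1)
u(W) = 1/(-3 + W) (u(W) = 1/(W - 3) = 1/(-3 + W))
d*(1/(-98 + X) + u(12)) = 16*(1/(-98 + 1) + 1/(-3 + 12)) = 16*(1/(-97) + 1/9) = 16*(-1/97 + ⅑) = 16*(88/873) = 1408/873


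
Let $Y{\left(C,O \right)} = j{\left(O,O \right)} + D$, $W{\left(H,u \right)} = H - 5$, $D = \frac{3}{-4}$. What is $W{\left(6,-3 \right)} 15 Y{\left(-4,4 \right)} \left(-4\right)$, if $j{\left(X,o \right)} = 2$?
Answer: $-75$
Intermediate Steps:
$D = - \frac{3}{4}$ ($D = 3 \left(- \frac{1}{4}\right) = - \frac{3}{4} \approx -0.75$)
$W{\left(H,u \right)} = -5 + H$
$Y{\left(C,O \right)} = \frac{5}{4}$ ($Y{\left(C,O \right)} = 2 - \frac{3}{4} = \frac{5}{4}$)
$W{\left(6,-3 \right)} 15 Y{\left(-4,4 \right)} \left(-4\right) = \left(-5 + 6\right) 15 \cdot \frac{5}{4} \left(-4\right) = 1 \cdot 15 \left(-5\right) = 15 \left(-5\right) = -75$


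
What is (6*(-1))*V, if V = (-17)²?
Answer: -1734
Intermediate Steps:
V = 289
(6*(-1))*V = (6*(-1))*289 = -6*289 = -1734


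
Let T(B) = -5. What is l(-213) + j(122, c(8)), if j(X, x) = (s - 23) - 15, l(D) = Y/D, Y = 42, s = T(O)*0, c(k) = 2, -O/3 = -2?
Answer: -2712/71 ≈ -38.197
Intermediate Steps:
O = 6 (O = -3*(-2) = 6)
s = 0 (s = -5*0 = 0)
l(D) = 42/D
j(X, x) = -38 (j(X, x) = (0 - 23) - 15 = -23 - 15 = -38)
l(-213) + j(122, c(8)) = 42/(-213) - 38 = 42*(-1/213) - 38 = -14/71 - 38 = -2712/71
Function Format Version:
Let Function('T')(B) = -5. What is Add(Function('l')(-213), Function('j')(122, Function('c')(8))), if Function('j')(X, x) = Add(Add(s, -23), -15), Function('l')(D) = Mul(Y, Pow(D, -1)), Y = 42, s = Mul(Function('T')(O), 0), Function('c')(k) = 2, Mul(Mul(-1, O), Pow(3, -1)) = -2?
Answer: Rational(-2712, 71) ≈ -38.197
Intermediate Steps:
O = 6 (O = Mul(-3, -2) = 6)
s = 0 (s = Mul(-5, 0) = 0)
Function('l')(D) = Mul(42, Pow(D, -1))
Function('j')(X, x) = -38 (Function('j')(X, x) = Add(Add(0, -23), -15) = Add(-23, -15) = -38)
Add(Function('l')(-213), Function('j')(122, Function('c')(8))) = Add(Mul(42, Pow(-213, -1)), -38) = Add(Mul(42, Rational(-1, 213)), -38) = Add(Rational(-14, 71), -38) = Rational(-2712, 71)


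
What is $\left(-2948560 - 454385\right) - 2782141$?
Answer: $-6185086$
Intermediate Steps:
$\left(-2948560 - 454385\right) - 2782141 = -3402945 - 2782141 = -6185086$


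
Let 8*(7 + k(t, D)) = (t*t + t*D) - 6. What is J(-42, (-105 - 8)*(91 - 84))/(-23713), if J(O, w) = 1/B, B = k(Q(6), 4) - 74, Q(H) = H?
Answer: 4/7042761 ≈ 5.6796e-7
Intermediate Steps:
k(t, D) = -31/4 + t**2/8 + D*t/8 (k(t, D) = -7 + ((t*t + t*D) - 6)/8 = -7 + ((t**2 + D*t) - 6)/8 = -7 + (-6 + t**2 + D*t)/8 = -7 + (-3/4 + t**2/8 + D*t/8) = -31/4 + t**2/8 + D*t/8)
B = -297/4 (B = (-31/4 + (1/8)*6**2 + (1/8)*4*6) - 74 = (-31/4 + (1/8)*36 + 3) - 74 = (-31/4 + 9/2 + 3) - 74 = -1/4 - 74 = -297/4 ≈ -74.250)
J(O, w) = -4/297 (J(O, w) = 1/(-297/4) = -4/297)
J(-42, (-105 - 8)*(91 - 84))/(-23713) = -4/297/(-23713) = -4/297*(-1/23713) = 4/7042761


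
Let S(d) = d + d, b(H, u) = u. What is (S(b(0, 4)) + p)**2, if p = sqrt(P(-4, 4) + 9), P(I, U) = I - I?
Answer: 121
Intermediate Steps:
P(I, U) = 0
S(d) = 2*d
p = 3 (p = sqrt(0 + 9) = sqrt(9) = 3)
(S(b(0, 4)) + p)**2 = (2*4 + 3)**2 = (8 + 3)**2 = 11**2 = 121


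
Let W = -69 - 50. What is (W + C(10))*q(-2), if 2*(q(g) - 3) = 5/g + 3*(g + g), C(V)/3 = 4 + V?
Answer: 1309/4 ≈ 327.25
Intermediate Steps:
C(V) = 12 + 3*V (C(V) = 3*(4 + V) = 12 + 3*V)
q(g) = 3 + 3*g + 5/(2*g) (q(g) = 3 + (5/g + 3*(g + g))/2 = 3 + (5/g + 3*(2*g))/2 = 3 + (5/g + 6*g)/2 = 3 + (3*g + 5/(2*g)) = 3 + 3*g + 5/(2*g))
W = -119
(W + C(10))*q(-2) = (-119 + (12 + 3*10))*(3 + 3*(-2) + (5/2)/(-2)) = (-119 + (12 + 30))*(3 - 6 + (5/2)*(-½)) = (-119 + 42)*(3 - 6 - 5/4) = -77*(-17/4) = 1309/4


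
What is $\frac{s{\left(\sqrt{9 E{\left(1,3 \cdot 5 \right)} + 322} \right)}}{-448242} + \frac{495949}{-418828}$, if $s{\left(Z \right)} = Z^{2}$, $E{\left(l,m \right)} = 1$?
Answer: $- \frac{111221901863}{93868150188} \approx -1.1849$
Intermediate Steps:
$\frac{s{\left(\sqrt{9 E{\left(1,3 \cdot 5 \right)} + 322} \right)}}{-448242} + \frac{495949}{-418828} = \frac{\left(\sqrt{9 \cdot 1 + 322}\right)^{2}}{-448242} + \frac{495949}{-418828} = \left(\sqrt{9 + 322}\right)^{2} \left(- \frac{1}{448242}\right) + 495949 \left(- \frac{1}{418828}\right) = \left(\sqrt{331}\right)^{2} \left(- \frac{1}{448242}\right) - \frac{495949}{418828} = 331 \left(- \frac{1}{448242}\right) - \frac{495949}{418828} = - \frac{331}{448242} - \frac{495949}{418828} = - \frac{111221901863}{93868150188}$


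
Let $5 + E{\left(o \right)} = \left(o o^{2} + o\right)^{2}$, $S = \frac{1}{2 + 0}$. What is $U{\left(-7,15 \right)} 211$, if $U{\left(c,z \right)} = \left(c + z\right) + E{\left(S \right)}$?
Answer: $\frac{45787}{64} \approx 715.42$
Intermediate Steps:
$S = \frac{1}{2} \approx 0.5$
$E{\left(o \right)} = -5 + \left(o + o^{3}\right)^{2}$ ($E{\left(o \right)} = -5 + \left(o o^{2} + o\right)^{2} = -5 + \left(o^{3} + o\right)^{2} = -5 + \left(o + o^{3}\right)^{2}$)
$U{\left(c,z \right)} = - \frac{295}{64} + c + z$ ($U{\left(c,z \right)} = \left(c + z\right) - \left(5 - \frac{\left(1 + \left(\frac{1}{2}\right)^{2}\right)^{2}}{4}\right) = \left(c + z\right) - \left(5 - \frac{\left(1 + \frac{1}{4}\right)^{2}}{4}\right) = \left(c + z\right) - \left(5 - \frac{\left(\frac{5}{4}\right)^{2}}{4}\right) = \left(c + z\right) + \left(-5 + \frac{1}{4} \cdot \frac{25}{16}\right) = \left(c + z\right) + \left(-5 + \frac{25}{64}\right) = \left(c + z\right) - \frac{295}{64} = - \frac{295}{64} + c + z$)
$U{\left(-7,15 \right)} 211 = \left(- \frac{295}{64} - 7 + 15\right) 211 = \frac{217}{64} \cdot 211 = \frac{45787}{64}$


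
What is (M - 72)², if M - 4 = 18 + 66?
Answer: 256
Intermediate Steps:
M = 88 (M = 4 + (18 + 66) = 4 + 84 = 88)
(M - 72)² = (88 - 72)² = 16² = 256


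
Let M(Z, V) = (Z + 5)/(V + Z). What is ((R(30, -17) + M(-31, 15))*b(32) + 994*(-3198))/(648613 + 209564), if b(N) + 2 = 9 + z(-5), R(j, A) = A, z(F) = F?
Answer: -83107/22436 ≈ -3.7042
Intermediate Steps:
M(Z, V) = (5 + Z)/(V + Z)
b(N) = 2 (b(N) = -2 + (9 - 5) = -2 + 4 = 2)
((R(30, -17) + M(-31, 15))*b(32) + 994*(-3198))/(648613 + 209564) = ((-17 + (5 - 31)/(15 - 31))*2 + 994*(-3198))/(648613 + 209564) = ((-17 - 26/(-16))*2 - 3178812)/858177 = ((-17 - 1/16*(-26))*2 - 3178812)*(1/858177) = ((-17 + 13/8)*2 - 3178812)*(1/858177) = (-123/8*2 - 3178812)*(1/858177) = (-123/4 - 3178812)*(1/858177) = -12715371/4*1/858177 = -83107/22436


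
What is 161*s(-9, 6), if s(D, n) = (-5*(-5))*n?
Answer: 24150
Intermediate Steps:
s(D, n) = 25*n
161*s(-9, 6) = 161*(25*6) = 161*150 = 24150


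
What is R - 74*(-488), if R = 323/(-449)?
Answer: 16213965/449 ≈ 36111.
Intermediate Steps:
R = -323/449 (R = 323*(-1/449) = -323/449 ≈ -0.71938)
R - 74*(-488) = -323/449 - 74*(-488) = -323/449 + 36112 = 16213965/449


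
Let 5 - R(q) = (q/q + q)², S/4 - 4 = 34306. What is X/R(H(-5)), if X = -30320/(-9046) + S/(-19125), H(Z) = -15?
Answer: 66160304/3304390725 ≈ 0.020022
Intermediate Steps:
S = 137240 (S = 16 + 4*34306 = 16 + 137224 = 137240)
R(q) = 5 - (1 + q)² (R(q) = 5 - (q/q + q)² = 5 - (1 + q)²)
X = -66160304/17300475 (X = -30320/(-9046) + 137240/(-19125) = -30320*(-1/9046) + 137240*(-1/19125) = 15160/4523 - 27448/3825 = -66160304/17300475 ≈ -3.8242)
X/R(H(-5)) = -66160304/(17300475*(5 - (1 - 15)²)) = -66160304/(17300475*(5 - 1*(-14)²)) = -66160304/(17300475*(5 - 1*196)) = -66160304/(17300475*(5 - 196)) = -66160304/17300475/(-191) = -66160304/17300475*(-1/191) = 66160304/3304390725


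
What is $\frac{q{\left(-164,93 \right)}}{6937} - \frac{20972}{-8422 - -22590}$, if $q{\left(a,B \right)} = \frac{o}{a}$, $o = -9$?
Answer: $- \frac{426054389}{287830004} \approx -1.4802$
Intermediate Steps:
$q{\left(a,B \right)} = - \frac{9}{a}$
$\frac{q{\left(-164,93 \right)}}{6937} - \frac{20972}{-8422 - -22590} = \frac{\left(-9\right) \frac{1}{-164}}{6937} - \frac{20972}{-8422 - -22590} = \left(-9\right) \left(- \frac{1}{164}\right) \frac{1}{6937} - \frac{20972}{-8422 + 22590} = \frac{9}{164} \cdot \frac{1}{6937} - \frac{20972}{14168} = \frac{9}{1137668} - \frac{749}{506} = - \frac{426054389}{287830004}$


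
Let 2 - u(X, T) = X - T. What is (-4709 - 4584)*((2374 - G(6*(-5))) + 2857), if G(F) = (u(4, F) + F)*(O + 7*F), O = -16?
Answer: 81601833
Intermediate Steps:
u(X, T) = 2 + T - X (u(X, T) = 2 - (X - T) = 2 + (T - X) = 2 + T - X)
G(F) = (-16 + 7*F)*(-2 + 2*F) (G(F) = ((2 + F - 1*4) + F)*(-16 + 7*F) = ((2 + F - 4) + F)*(-16 + 7*F) = ((-2 + F) + F)*(-16 + 7*F) = (-2 + 2*F)*(-16 + 7*F) = (-16 + 7*F)*(-2 + 2*F))
(-4709 - 4584)*((2374 - G(6*(-5))) + 2857) = (-4709 - 4584)*((2374 - (32 - 276*(-5) + 14*(6*(-5))**2)) + 2857) = -9293*((2374 - (32 - 46*(-30) + 14*(-30)**2)) + 2857) = -9293*((2374 - (32 + 1380 + 14*900)) + 2857) = -9293*((2374 - (32 + 1380 + 12600)) + 2857) = -9293*((2374 - 1*14012) + 2857) = -9293*((2374 - 14012) + 2857) = -9293*(-11638 + 2857) = -9293*(-8781) = 81601833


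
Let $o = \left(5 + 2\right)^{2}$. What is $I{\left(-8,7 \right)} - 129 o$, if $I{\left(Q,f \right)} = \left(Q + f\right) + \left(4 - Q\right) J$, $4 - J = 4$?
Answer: $-6322$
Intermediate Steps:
$J = 0$ ($J = 4 - 4 = 0$)
$o = 49$ ($o = 7^{2} = 49$)
$I{\left(Q,f \right)} = Q + f$ ($I{\left(Q,f \right)} = \left(Q + f\right) + \left(4 - Q\right) 0 = \left(Q + f\right) + 0 = Q + f$)
$I{\left(-8,7 \right)} - 129 o = \left(-8 + 7\right) - 6321 = -1 - 6321 = -6322$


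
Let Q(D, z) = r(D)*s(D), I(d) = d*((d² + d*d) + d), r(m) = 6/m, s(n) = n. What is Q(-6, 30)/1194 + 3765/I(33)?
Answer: 274066/4839879 ≈ 0.056627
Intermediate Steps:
I(d) = d*(d + 2*d²) (I(d) = d*((d² + d²) + d) = d*(2*d² + d) = d*(d + 2*d²))
Q(D, z) = 6 (Q(D, z) = (6/D)*D = 6)
Q(-6, 30)/1194 + 3765/I(33) = 6/1194 + 3765/((33²*(1 + 2*33))) = 6*(1/1194) + 3765/((1089*(1 + 66))) = 1/199 + 3765/((1089*67)) = 1/199 + 3765/72963 = 1/199 + 3765*(1/72963) = 1/199 + 1255/24321 = 274066/4839879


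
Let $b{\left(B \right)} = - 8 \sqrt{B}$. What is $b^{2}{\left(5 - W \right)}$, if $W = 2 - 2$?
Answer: $320$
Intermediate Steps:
$W = 0$ ($W = 2 - 2 = 0$)
$b^{2}{\left(5 - W \right)} = \left(- 8 \sqrt{5 - 0}\right)^{2} = \left(- 8 \sqrt{5 + 0}\right)^{2} = \left(- 8 \sqrt{5}\right)^{2} = 320$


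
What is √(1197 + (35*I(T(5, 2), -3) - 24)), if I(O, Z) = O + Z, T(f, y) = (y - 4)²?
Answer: 2*√302 ≈ 34.756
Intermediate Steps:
T(f, y) = (-4 + y)²
√(1197 + (35*I(T(5, 2), -3) - 24)) = √(1197 + (35*((-4 + 2)² - 3) - 24)) = √(1197 + (35*((-2)² - 3) - 24)) = √(1197 + (35*(4 - 3) - 24)) = √(1197 + (35*1 - 24)) = √(1197 + (35 - 24)) = √(1197 + 11) = √1208 = 2*√302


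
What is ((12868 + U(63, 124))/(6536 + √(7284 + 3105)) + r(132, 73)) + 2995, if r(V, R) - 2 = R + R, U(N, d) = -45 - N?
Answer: 134317494061/42708907 - 12760*√10389/42708907 ≈ 3144.9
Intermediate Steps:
r(V, R) = 2 + 2*R (r(V, R) = 2 + (R + R) = 2 + 2*R)
((12868 + U(63, 124))/(6536 + √(7284 + 3105)) + r(132, 73)) + 2995 = ((12868 + (-45 - 1*63))/(6536 + √(7284 + 3105)) + (2 + 2*73)) + 2995 = ((12868 + (-45 - 63))/(6536 + √10389) + (2 + 146)) + 2995 = ((12868 - 108)/(6536 + √10389) + 148) + 2995 = (12760/(6536 + √10389) + 148) + 2995 = (148 + 12760/(6536 + √10389)) + 2995 = 3143 + 12760/(6536 + √10389)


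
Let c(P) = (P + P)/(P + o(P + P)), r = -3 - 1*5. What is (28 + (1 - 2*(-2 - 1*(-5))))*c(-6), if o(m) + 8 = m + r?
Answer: 138/17 ≈ 8.1176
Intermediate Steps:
r = -8 (r = -3 - 5 = -8)
o(m) = -16 + m (o(m) = -8 + (m - 8) = -8 + (-8 + m) = -16 + m)
c(P) = 2*P/(-16 + 3*P) (c(P) = (P + P)/(P + (-16 + (P + P))) = (2*P)/(P + (-16 + 2*P)) = (2*P)/(-16 + 3*P) = 2*P/(-16 + 3*P))
(28 + (1 - 2*(-2 - 1*(-5))))*c(-6) = (28 + (1 - 2*(-2 - 1*(-5))))*(2*(-6)/(-16 + 3*(-6))) = (28 + (1 - 2*(-2 + 5)))*(2*(-6)/(-16 - 18)) = (28 + (1 - 2*3))*(2*(-6)/(-34)) = (28 + (1 - 6))*(2*(-6)*(-1/34)) = (28 - 5)*(6/17) = 23*(6/17) = 138/17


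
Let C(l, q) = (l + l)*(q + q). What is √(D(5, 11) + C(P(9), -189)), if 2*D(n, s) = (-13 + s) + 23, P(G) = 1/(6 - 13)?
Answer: √474/2 ≈ 10.886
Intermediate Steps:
P(G) = -⅐ (P(G) = 1/(-7) = -⅐)
C(l, q) = 4*l*q (C(l, q) = (2*l)*(2*q) = 4*l*q)
D(n, s) = 5 + s/2 (D(n, s) = ((-13 + s) + 23)/2 = (10 + s)/2 = 5 + s/2)
√(D(5, 11) + C(P(9), -189)) = √((5 + (½)*11) + 4*(-⅐)*(-189)) = √((5 + 11/2) + 108) = √(21/2 + 108) = √(237/2) = √474/2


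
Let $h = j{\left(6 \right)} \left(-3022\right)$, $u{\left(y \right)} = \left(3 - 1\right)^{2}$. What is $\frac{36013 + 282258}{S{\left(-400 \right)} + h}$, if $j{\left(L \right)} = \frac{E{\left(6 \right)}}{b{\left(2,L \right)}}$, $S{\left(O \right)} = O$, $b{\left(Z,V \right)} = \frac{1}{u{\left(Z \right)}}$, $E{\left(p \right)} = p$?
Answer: $- \frac{318271}{72928} \approx -4.3642$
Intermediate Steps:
$u{\left(y \right)} = 4$ ($u{\left(y \right)} = 2^{2} = 4$)
$b{\left(Z,V \right)} = \frac{1}{4}$
$j{\left(L \right)} = 24$ ($j{\left(L \right)} = 6 \frac{1}{\frac{1}{4}} = 6 \cdot 4 = 24$)
$h = -72528$ ($h = 24 \left(-3022\right) = -72528$)
$\frac{36013 + 282258}{S{\left(-400 \right)} + h} = \frac{36013 + 282258}{-400 - 72528} = \frac{318271}{-72928} = 318271 \left(- \frac{1}{72928}\right) = - \frac{318271}{72928}$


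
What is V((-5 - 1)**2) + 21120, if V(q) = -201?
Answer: 20919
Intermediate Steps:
V((-5 - 1)**2) + 21120 = -201 + 21120 = 20919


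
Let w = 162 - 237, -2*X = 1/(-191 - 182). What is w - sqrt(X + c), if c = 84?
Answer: -75 - sqrt(46748090)/746 ≈ -84.165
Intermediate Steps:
X = 1/746 (X = -1/(2*(-191 - 182)) = -1/2/(-373) = -1/2*(-1/373) = 1/746 ≈ 0.0013405)
w = -75
w - sqrt(X + c) = -75 - sqrt(1/746 + 84) = -75 - sqrt(62665/746) = -75 - sqrt(46748090)/746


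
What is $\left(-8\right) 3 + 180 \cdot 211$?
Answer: $37956$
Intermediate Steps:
$\left(-8\right) 3 + 180 \cdot 211 = -24 + 37980 = 37956$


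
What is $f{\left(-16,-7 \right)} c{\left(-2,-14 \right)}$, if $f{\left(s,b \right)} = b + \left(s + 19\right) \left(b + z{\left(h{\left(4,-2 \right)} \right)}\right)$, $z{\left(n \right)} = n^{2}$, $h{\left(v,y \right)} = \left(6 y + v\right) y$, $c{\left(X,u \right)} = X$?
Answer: $-1480$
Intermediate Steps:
$h{\left(v,y \right)} = y \left(v + 6 y\right)$ ($h{\left(v,y \right)} = \left(v + 6 y\right) y = y \left(v + 6 y\right)$)
$f{\left(s,b \right)} = b + \left(19 + s\right) \left(256 + b\right)$ ($f{\left(s,b \right)} = b + \left(s + 19\right) \left(b + \left(- 2 \left(4 + 6 \left(-2\right)\right)\right)^{2}\right) = b + \left(19 + s\right) \left(b + \left(- 2 \left(4 - 12\right)\right)^{2}\right) = b + \left(19 + s\right) \left(b + \left(\left(-2\right) \left(-8\right)\right)^{2}\right) = b + \left(19 + s\right) \left(b + 16^{2}\right) = b + \left(19 + s\right) \left(b + 256\right) = b + \left(19 + s\right) \left(256 + b\right)$)
$f{\left(-16,-7 \right)} c{\left(-2,-14 \right)} = \left(4864 + 20 \left(-7\right) + 256 \left(-16\right) - -112\right) \left(-2\right) = \left(4864 - 140 - 4096 + 112\right) \left(-2\right) = 740 \left(-2\right) = -1480$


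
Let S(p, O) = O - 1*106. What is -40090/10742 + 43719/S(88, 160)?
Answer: 77910773/96678 ≈ 805.88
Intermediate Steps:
S(p, O) = -106 + O (S(p, O) = O - 106 = -106 + O)
-40090/10742 + 43719/S(88, 160) = -40090/10742 + 43719/(-106 + 160) = -40090*1/10742 + 43719/54 = -20045/5371 + 43719*(1/54) = -20045/5371 + 14573/18 = 77910773/96678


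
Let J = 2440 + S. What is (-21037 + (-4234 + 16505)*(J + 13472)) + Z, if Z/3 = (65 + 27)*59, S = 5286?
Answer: 260115905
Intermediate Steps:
J = 7726 (J = 2440 + 5286 = 7726)
Z = 16284 (Z = 3*((65 + 27)*59) = 3*(92*59) = 3*5428 = 16284)
(-21037 + (-4234 + 16505)*(J + 13472)) + Z = (-21037 + (-4234 + 16505)*(7726 + 13472)) + 16284 = (-21037 + 12271*21198) + 16284 = (-21037 + 260120658) + 16284 = 260099621 + 16284 = 260115905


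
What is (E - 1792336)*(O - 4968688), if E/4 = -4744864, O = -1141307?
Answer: 126915545261040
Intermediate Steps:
E = -18979456 (E = 4*(-4744864) = -18979456)
(E - 1792336)*(O - 4968688) = (-18979456 - 1792336)*(-1141307 - 4968688) = -20771792*(-6109995) = 126915545261040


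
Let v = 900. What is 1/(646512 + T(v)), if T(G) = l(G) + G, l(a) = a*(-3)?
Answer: 1/644712 ≈ 1.5511e-6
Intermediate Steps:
l(a) = -3*a
T(G) = -2*G (T(G) = -3*G + G = -2*G)
1/(646512 + T(v)) = 1/(646512 - 2*900) = 1/(646512 - 1800) = 1/644712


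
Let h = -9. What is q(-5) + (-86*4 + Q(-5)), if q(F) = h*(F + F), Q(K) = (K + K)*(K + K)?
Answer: -154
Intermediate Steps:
Q(K) = 4*K**2 (Q(K) = (2*K)*(2*K) = 4*K**2)
q(F) = -18*F (q(F) = -9*(F + F) = -18*F)
q(-5) + (-86*4 + Q(-5)) = -18*(-5) + (-86*4 + 4*(-5)**2) = 90 + (-344 + 4*25) = 90 + (-344 + 100) = 90 - 244 = -154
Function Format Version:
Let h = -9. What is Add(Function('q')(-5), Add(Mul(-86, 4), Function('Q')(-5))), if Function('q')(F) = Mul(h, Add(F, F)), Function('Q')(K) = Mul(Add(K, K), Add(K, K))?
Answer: -154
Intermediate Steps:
Function('Q')(K) = Mul(4, Pow(K, 2)) (Function('Q')(K) = Mul(Mul(2, K), Mul(2, K)) = Mul(4, Pow(K, 2)))
Function('q')(F) = Mul(-18, F) (Function('q')(F) = Mul(-9, Add(F, F)) = Mul(-9, Mul(2, F)) = Mul(-18, F))
Add(Function('q')(-5), Add(Mul(-86, 4), Function('Q')(-5))) = Add(Mul(-18, -5), Add(Mul(-86, 4), Mul(4, Pow(-5, 2)))) = Add(90, Add(-344, Mul(4, 25))) = Add(90, Add(-344, 100)) = Add(90, -244) = -154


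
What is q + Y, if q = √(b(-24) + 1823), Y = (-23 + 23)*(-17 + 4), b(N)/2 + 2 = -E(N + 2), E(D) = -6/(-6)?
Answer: √1817 ≈ 42.626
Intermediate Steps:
E(D) = 1 (E(D) = -6*(-⅙) = 1)
b(N) = -6 (b(N) = -4 + 2*(-1*1) = -4 + 2*(-1) = -4 - 2 = -6)
Y = 0 (Y = 0*(-13) = 0)
q = √1817 (q = √(-6 + 1823) = √1817 ≈ 42.626)
q + Y = √1817 + 0 = √1817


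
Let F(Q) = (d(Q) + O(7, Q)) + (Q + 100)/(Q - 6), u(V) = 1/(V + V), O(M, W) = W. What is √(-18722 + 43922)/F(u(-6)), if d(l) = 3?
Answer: -52560*√7/11833 ≈ -11.752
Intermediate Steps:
u(V) = 1/(2*V)
F(Q) = 3 + Q + (100 + Q)/(-6 + Q) (F(Q) = (3 + Q) + (Q + 100)/(Q - 6) = (3 + Q) + (100 + Q)/(-6 + Q) = 3 + Q + (100 + Q)/(-6 + Q))
√(-18722 + 43922)/F(u(-6)) = √(-18722 + 43922)/(((82 + ((½)/(-6))² - 1/(-6))/(-6 + (½)/(-6)))) = √25200/(((82 + ((½)*(-⅙))² - (-1)/6)/(-6 + (½)*(-⅙)))) = (60*√7)/(((82 + (-1/12)² - 2*(-1/12))/(-6 - 1/12))) = (60*√7)/(((82 + 1/144 + ⅙)/(-73/12))) = (60*√7)/((-12/73*11833/144)) = (60*√7)/(-11833/876) = (60*√7)*(-876/11833) = -52560*√7/11833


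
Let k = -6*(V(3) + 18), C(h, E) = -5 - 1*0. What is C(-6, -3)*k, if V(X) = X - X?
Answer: 540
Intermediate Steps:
V(X) = 0
C(h, E) = -5 (C(h, E) = -5 + 0 = -5)
k = -108 (k = -6*(0 + 18) = -6*18 = -108)
C(-6, -3)*k = -5*(-108) = 540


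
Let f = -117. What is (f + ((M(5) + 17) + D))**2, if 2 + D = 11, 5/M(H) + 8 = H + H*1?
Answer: 31329/4 ≈ 7832.3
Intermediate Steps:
M(H) = 5/(-8 + 2*H) (M(H) = 5/(-8 + (H + H*1)) = 5/(-8 + (H + H)) = 5/(-8 + 2*H))
D = 9 (D = -2 + 11 = 9)
(f + ((M(5) + 17) + D))**2 = (-117 + ((5/(2*(-4 + 5)) + 17) + 9))**2 = (-117 + (((5/2)/1 + 17) + 9))**2 = (-117 + (((5/2)*1 + 17) + 9))**2 = (-117 + ((5/2 + 17) + 9))**2 = (-117 + (39/2 + 9))**2 = (-117 + 57/2)**2 = (-177/2)**2 = 31329/4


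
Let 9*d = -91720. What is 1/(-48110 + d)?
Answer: -9/524710 ≈ -1.7152e-5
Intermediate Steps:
d = -91720/9 (d = (1/9)*(-91720) = -91720/9 ≈ -10191.)
1/(-48110 + d) = 1/(-48110 - 91720/9) = 1/(-524710/9) = -9/524710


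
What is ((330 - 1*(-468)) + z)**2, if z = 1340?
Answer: 4571044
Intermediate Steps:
((330 - 1*(-468)) + z)**2 = ((330 - 1*(-468)) + 1340)**2 = ((330 + 468) + 1340)**2 = (798 + 1340)**2 = 2138**2 = 4571044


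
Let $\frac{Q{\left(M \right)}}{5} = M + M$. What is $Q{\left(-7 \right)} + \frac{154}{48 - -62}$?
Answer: $- \frac{343}{5} \approx -68.6$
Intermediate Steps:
$Q{\left(M \right)} = 10 M$ ($Q{\left(M \right)} = 5 \left(M + M\right) = 5 \cdot 2 M = 10 M$)
$Q{\left(-7 \right)} + \frac{154}{48 - -62} = 10 \left(-7\right) + \frac{154}{48 - -62} = -70 + \frac{154}{48 + 62} = -70 + \frac{154}{110} = -70 + 154 \cdot \frac{1}{110} = -70 + \frac{7}{5} = - \frac{343}{5}$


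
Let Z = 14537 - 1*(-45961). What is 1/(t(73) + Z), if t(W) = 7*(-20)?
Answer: 1/60358 ≈ 1.6568e-5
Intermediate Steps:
t(W) = -140
Z = 60498 (Z = 14537 + 45961 = 60498)
1/(t(73) + Z) = 1/(-140 + 60498) = 1/60358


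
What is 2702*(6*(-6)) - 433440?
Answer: -530712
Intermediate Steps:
2702*(6*(-6)) - 433440 = 2702*(-36) - 433440 = -97272 - 433440 = -530712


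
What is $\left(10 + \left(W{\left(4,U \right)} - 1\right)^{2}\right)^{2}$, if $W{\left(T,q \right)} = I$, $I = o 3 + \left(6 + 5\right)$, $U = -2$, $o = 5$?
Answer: $403225$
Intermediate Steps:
$I = 26$ ($I = 5 \cdot 3 + \left(6 + 5\right) = 15 + 11 = 26$)
$W{\left(T,q \right)} = 26$
$\left(10 + \left(W{\left(4,U \right)} - 1\right)^{2}\right)^{2} = \left(10 + \left(26 - 1\right)^{2}\right)^{2} = \left(10 + 25^{2}\right)^{2} = \left(10 + 625\right)^{2} = 635^{2} = 403225$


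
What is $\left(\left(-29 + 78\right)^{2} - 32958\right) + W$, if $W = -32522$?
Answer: $-63079$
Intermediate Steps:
$\left(\left(-29 + 78\right)^{2} - 32958\right) + W = \left(\left(-29 + 78\right)^{2} - 32958\right) - 32522 = \left(49^{2} - 32958\right) - 32522 = \left(2401 - 32958\right) - 32522 = -30557 - 32522 = -63079$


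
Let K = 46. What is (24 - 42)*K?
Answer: -828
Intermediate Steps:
(24 - 42)*K = (24 - 42)*46 = -18*46 = -828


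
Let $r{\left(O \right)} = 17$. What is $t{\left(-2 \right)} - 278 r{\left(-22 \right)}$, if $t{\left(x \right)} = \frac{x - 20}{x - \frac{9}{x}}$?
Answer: $- \frac{23674}{5} \approx -4734.8$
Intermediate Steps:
$t{\left(x \right)} = \frac{-20 + x}{x - \frac{9}{x}}$
$t{\left(-2 \right)} - 278 r{\left(-22 \right)} = - \frac{2 \left(-20 - 2\right)}{-9 + \left(-2\right)^{2}} - 4726 = \left(-2\right) \frac{1}{-9 + 4} \left(-22\right) - 4726 = \left(-2\right) \frac{1}{-5} \left(-22\right) - 4726 = \left(-2\right) \left(- \frac{1}{5}\right) \left(-22\right) - 4726 = - \frac{44}{5} - 4726 = - \frac{23674}{5}$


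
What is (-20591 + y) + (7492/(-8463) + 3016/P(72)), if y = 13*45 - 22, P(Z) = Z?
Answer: -507449851/25389 ≈ -19987.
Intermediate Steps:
y = 563 (y = 585 - 22 = 563)
(-20591 + y) + (7492/(-8463) + 3016/P(72)) = (-20591 + 563) + (7492/(-8463) + 3016/72) = -20028 + (7492*(-1/8463) + 3016*(1/72)) = -20028 + (-7492/8463 + 377/9) = -20028 + 1041041/25389 = -507449851/25389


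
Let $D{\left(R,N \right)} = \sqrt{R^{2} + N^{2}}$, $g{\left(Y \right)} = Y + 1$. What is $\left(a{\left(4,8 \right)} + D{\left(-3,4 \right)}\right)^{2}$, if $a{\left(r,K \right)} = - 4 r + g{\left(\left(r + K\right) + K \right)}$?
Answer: $100$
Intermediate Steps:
$g{\left(Y \right)} = 1 + Y$
$a{\left(r,K \right)} = 1 - 3 r + 2 K$ ($a{\left(r,K \right)} = - 4 r + \left(1 + \left(\left(r + K\right) + K\right)\right) = - 4 r + \left(1 + \left(\left(K + r\right) + K\right)\right) = - 4 r + \left(1 + \left(r + 2 K\right)\right) = - 4 r + \left(1 + r + 2 K\right) = 1 - 3 r + 2 K$)
$D{\left(R,N \right)} = \sqrt{N^{2} + R^{2}}$
$\left(a{\left(4,8 \right)} + D{\left(-3,4 \right)}\right)^{2} = \left(\left(1 - 12 + 2 \cdot 8\right) + \sqrt{4^{2} + \left(-3\right)^{2}}\right)^{2} = \left(\left(1 - 12 + 16\right) + \sqrt{16 + 9}\right)^{2} = \left(5 + \sqrt{25}\right)^{2} = \left(5 + 5\right)^{2} = 10^{2} = 100$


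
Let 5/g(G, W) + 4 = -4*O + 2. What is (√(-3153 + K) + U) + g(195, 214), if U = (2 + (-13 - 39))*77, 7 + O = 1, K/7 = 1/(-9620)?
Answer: -84695/22 + I*√72948140135/4810 ≈ -3849.8 + 56.152*I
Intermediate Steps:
K = -7/9620 (K = 7/(-9620) = 7*(-1/9620) = -7/9620 ≈ -0.00072765)
O = -6 (O = -7 + 1 = -6)
g(G, W) = 5/22 (g(G, W) = 5/(-4 + (-4*(-6) + 2)) = 5/(-4 + (24 + 2)) = 5/(-4 + 26) = 5/22)
U = -3850 (U = (2 - 52)*77 = -50*77 = -3850)
(√(-3153 + K) + U) + g(195, 214) = (√(-3153 - 7/9620) - 3850) + 5/22 = (√(-30331867/9620) - 3850) + 5/22 = (I*√72948140135/4810 - 3850) + 5/22 = (-3850 + I*√72948140135/4810) + 5/22 = -84695/22 + I*√72948140135/4810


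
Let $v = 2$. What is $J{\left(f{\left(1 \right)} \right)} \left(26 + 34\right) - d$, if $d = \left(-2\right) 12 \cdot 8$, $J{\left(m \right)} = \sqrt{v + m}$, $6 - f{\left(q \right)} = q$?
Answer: $192 + 60 \sqrt{7} \approx 350.75$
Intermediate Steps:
$f{\left(q \right)} = 6 - q$
$J{\left(m \right)} = \sqrt{2 + m}$
$d = -192$ ($d = \left(-24\right) 8 = -192$)
$J{\left(f{\left(1 \right)} \right)} \left(26 + 34\right) - d = \sqrt{2 + \left(6 - 1\right)} \left(26 + 34\right) - -192 = \sqrt{2 + \left(6 - 1\right)} 60 + 192 = \sqrt{2 + 5} \cdot 60 + 192 = \sqrt{7} \cdot 60 + 192 = 60 \sqrt{7} + 192 = 192 + 60 \sqrt{7}$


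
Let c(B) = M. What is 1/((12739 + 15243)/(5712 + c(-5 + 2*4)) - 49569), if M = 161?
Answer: -5873/291090755 ≈ -2.0176e-5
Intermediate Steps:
c(B) = 161
1/((12739 + 15243)/(5712 + c(-5 + 2*4)) - 49569) = 1/((12739 + 15243)/(5712 + 161) - 49569) = 1/(27982/5873 - 49569) = 1/(-291090755/5873) = -5873/291090755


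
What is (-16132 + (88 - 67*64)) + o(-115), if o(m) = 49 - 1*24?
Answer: -20307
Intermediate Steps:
o(m) = 25 (o(m) = 49 - 24 = 25)
(-16132 + (88 - 67*64)) + o(-115) = (-16132 + (88 - 67*64)) + 25 = (-16132 + (88 - 4288)) + 25 = (-16132 - 4200) + 25 = -20332 + 25 = -20307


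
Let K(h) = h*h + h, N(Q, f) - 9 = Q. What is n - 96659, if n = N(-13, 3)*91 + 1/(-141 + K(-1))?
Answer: -13680244/141 ≈ -97023.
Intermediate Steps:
N(Q, f) = 9 + Q
K(h) = h + h² (K(h) = h² + h = h + h²)
n = -51325/141 (n = (9 - 13)*91 + 1/(-141 - (1 - 1)) = -4*91 + 1/(-141 - 1*0) = -364 + 1/(-141 + 0) = -364 + 1/(-141) = -364 - 1/141 = -51325/141 ≈ -364.01)
n - 96659 = -51325/141 - 96659 = -13680244/141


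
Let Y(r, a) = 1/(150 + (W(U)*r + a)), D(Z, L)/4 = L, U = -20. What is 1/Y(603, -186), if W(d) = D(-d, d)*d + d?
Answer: 952704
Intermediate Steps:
D(Z, L) = 4*L
W(d) = d + 4*d² (W(d) = (4*d)*d + d = 4*d² + d = d + 4*d²)
Y(r, a) = 1/(150 + a + 1580*r) (Y(r, a) = 1/(150 + ((-20*(1 + 4*(-20)))*r + a)) = 1/(150 + ((-20*(1 - 80))*r + a)) = 1/(150 + ((-20*(-79))*r + a)) = 1/(150 + (1580*r + a)) = 1/(150 + (a + 1580*r)) = 1/(150 + a + 1580*r))
1/Y(603, -186) = 1/(1/(150 - 186 + 1580*603)) = 1/(1/(150 - 186 + 952740)) = 1/(1/952704) = 952704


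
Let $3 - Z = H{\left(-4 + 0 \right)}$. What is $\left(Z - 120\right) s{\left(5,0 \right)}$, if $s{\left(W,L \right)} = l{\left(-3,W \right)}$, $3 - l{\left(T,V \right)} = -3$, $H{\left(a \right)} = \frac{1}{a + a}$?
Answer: $- \frac{2805}{4} \approx -701.25$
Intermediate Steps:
$H{\left(a \right)} = \frac{1}{2 a}$
$Z = \frac{25}{8}$ ($Z = 3 - \frac{1}{2 \left(-4 + 0\right)} = 3 - \frac{1}{2 \left(-4\right)} = 3 - \frac{1}{2} \left(- \frac{1}{4}\right) = 3 - - \frac{1}{8} = 3 + \frac{1}{8} = \frac{25}{8} \approx 3.125$)
$l{\left(T,V \right)} = 6$ ($l{\left(T,V \right)} = 3 - -3 = 3 + 3 = 6$)
$s{\left(W,L \right)} = 6$
$\left(Z - 120\right) s{\left(5,0 \right)} = \left(\frac{25}{8} - 120\right) 6 = \left(- \frac{935}{8}\right) 6 = - \frac{2805}{4}$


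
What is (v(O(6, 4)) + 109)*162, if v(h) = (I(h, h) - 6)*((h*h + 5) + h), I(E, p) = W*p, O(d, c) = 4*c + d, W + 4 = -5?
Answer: -16869870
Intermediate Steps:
W = -9 (W = -4 - 5 = -9)
O(d, c) = d + 4*c
I(E, p) = -9*p
v(h) = (-6 - 9*h)*(5 + h + h**2) (v(h) = (-9*h - 6)*((h*h + 5) + h) = (-6 - 9*h)*((h**2 + 5) + h) = (-6 - 9*h)*((5 + h**2) + h) = (-6 - 9*h)*(5 + h + h**2))
(v(O(6, 4)) + 109)*162 = ((-30 - 51*(6 + 4*4) - 15*(6 + 4*4)**2 - 9*(6 + 4*4)**3) + 109)*162 = ((-30 - 51*(6 + 16) - 15*(6 + 16)**2 - 9*(6 + 16)**3) + 109)*162 = ((-30 - 51*22 - 15*22**2 - 9*22**3) + 109)*162 = ((-30 - 1122 - 15*484 - 9*10648) + 109)*162 = ((-30 - 1122 - 7260 - 95832) + 109)*162 = (-104244 + 109)*162 = -104135*162 = -16869870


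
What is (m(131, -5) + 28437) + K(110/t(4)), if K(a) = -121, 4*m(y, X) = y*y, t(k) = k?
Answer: 130425/4 ≈ 32606.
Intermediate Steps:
m(y, X) = y²/4 (m(y, X) = (y*y)/4 = y²/4)
(m(131, -5) + 28437) + K(110/t(4)) = ((¼)*131² + 28437) - 121 = ((¼)*17161 + 28437) - 121 = (17161/4 + 28437) - 121 = 130909/4 - 121 = 130425/4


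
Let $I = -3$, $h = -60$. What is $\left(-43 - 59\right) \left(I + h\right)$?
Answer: $6426$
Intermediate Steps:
$\left(-43 - 59\right) \left(I + h\right) = \left(-43 - 59\right) \left(-3 - 60\right) = \left(-43 - 59\right) \left(-63\right) = \left(-102\right) \left(-63\right) = 6426$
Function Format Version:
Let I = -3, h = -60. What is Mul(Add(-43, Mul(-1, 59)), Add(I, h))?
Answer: 6426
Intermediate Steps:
Mul(Add(-43, Mul(-1, 59)), Add(I, h)) = Mul(Add(-43, Mul(-1, 59)), Add(-3, -60)) = Mul(Add(-43, -59), -63) = Mul(-102, -63) = 6426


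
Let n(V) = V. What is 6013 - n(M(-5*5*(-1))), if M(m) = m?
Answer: 5988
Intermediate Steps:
6013 - n(M(-5*5*(-1))) = 6013 - (-5*5)*(-1) = 6013 - (-25)*(-1) = 6013 - 1*25 = 6013 - 25 = 5988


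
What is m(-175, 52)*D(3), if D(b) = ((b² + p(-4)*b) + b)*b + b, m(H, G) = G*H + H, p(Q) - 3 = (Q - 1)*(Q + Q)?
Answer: -3951150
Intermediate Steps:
p(Q) = 3 + 2*Q*(-1 + Q) (p(Q) = 3 + (Q - 1)*(Q + Q) = 3 + (-1 + Q)*(2*Q) = 3 + 2*Q*(-1 + Q))
m(H, G) = H + G*H
D(b) = b + b*(b² + 44*b) (D(b) = ((b² + (3 - 2*(-4) + 2*(-4)²)*b) + b)*b + b = ((b² + (3 + 8 + 2*16)*b) + b)*b + b = ((b² + (3 + 8 + 32)*b) + b)*b + b = ((b² + 43*b) + b)*b + b = (b² + 44*b)*b + b = b*(b² + 44*b) + b = b + b*(b² + 44*b))
m(-175, 52)*D(3) = (-175*(1 + 52))*(3*(1 + 3² + 44*3)) = (-175*53)*(3*(1 + 9 + 132)) = -27825*142 = -9275*426 = -3951150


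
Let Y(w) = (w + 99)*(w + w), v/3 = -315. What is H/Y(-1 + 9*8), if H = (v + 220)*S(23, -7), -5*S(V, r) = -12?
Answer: -87/1207 ≈ -0.072080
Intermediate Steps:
v = -945 (v = 3*(-315) = -945)
S(V, r) = 12/5 (S(V, r) = -⅕*(-12) = 12/5)
H = -1740 (H = (-945 + 220)*(12/5) = -725*12/5 = -1740)
Y(w) = 2*w*(99 + w) (Y(w) = (99 + w)*(2*w) = 2*w*(99 + w))
H/Y(-1 + 9*8) = -1740*1/(2*(-1 + 9*8)*(99 + (-1 + 9*8))) = -1740*1/(2*(-1 + 72)*(99 + (-1 + 72))) = -1740*1/(142*(99 + 71)) = -1740/(2*71*170) = -1740/24140 = -1740*1/24140 = -87/1207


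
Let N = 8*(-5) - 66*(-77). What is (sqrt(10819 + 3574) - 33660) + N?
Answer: -28618 + sqrt(14393) ≈ -28498.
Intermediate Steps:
N = 5042 (N = -40 + 5082 = 5042)
(sqrt(10819 + 3574) - 33660) + N = (sqrt(10819 + 3574) - 33660) + 5042 = (sqrt(14393) - 33660) + 5042 = (-33660 + sqrt(14393)) + 5042 = -28618 + sqrt(14393)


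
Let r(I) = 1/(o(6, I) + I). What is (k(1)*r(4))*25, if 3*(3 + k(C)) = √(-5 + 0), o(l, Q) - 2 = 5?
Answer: -75/11 + 25*I*√5/33 ≈ -6.8182 + 1.694*I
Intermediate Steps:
o(l, Q) = 7 (o(l, Q) = 2 + 5 = 7)
r(I) = 1/(7 + I)
k(C) = -3 + I*√5/3 (k(C) = -3 + √(-5 + 0)/3 = -3 + √(-5)/3 = -3 + (I*√5)/3 = -3 + I*√5/3)
(k(1)*r(4))*25 = ((-3 + I*√5/3)/(7 + 4))*25 = ((-3 + I*√5/3)/11)*25 = ((-3 + I*√5/3)*(1/11))*25 = (-3/11 + I*√5/33)*25 = -75/11 + 25*I*√5/33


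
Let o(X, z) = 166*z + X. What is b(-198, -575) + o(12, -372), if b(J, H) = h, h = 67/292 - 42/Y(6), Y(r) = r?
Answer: -18030057/292 ≈ -61747.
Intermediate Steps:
o(X, z) = X + 166*z
h = -1977/292 (h = 67/292 - 42/6 = 67*(1/292) - 42*⅙ = 67/292 - 7 = -1977/292 ≈ -6.7705)
b(J, H) = -1977/292
b(-198, -575) + o(12, -372) = -1977/292 + (12 + 166*(-372)) = -1977/292 + (12 - 61752) = -1977/292 - 61740 = -18030057/292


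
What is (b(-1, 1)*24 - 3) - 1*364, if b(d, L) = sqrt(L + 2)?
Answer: -367 + 24*sqrt(3) ≈ -325.43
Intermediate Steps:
b(d, L) = sqrt(2 + L)
(b(-1, 1)*24 - 3) - 1*364 = (sqrt(2 + 1)*24 - 3) - 1*364 = (sqrt(3)*24 - 3) - 364 = (24*sqrt(3) - 3) - 364 = (-3 + 24*sqrt(3)) - 364 = -367 + 24*sqrt(3)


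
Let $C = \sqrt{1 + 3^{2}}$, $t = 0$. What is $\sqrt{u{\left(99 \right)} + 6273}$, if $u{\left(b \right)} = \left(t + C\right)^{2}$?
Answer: $\sqrt{6283} \approx 79.265$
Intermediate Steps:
$C = \sqrt{10}$ ($C = \sqrt{1 + 9} = \sqrt{10} \approx 3.1623$)
$u{\left(b \right)} = 10$ ($u{\left(b \right)} = \left(0 + \sqrt{10}\right)^{2} = \left(\sqrt{10}\right)^{2} = 10$)
$\sqrt{u{\left(99 \right)} + 6273} = \sqrt{10 + 6273} = \sqrt{6283}$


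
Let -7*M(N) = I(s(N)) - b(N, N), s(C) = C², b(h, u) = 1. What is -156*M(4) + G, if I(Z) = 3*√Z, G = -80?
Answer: 1156/7 ≈ 165.14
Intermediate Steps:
M(N) = ⅐ - 3*√(N²)/7 (M(N) = -(3*√(N²) - 1*1)/7 = -(3*√(N²) - 1)/7 = -(-1 + 3*√(N²))/7 = ⅐ - 3*√(N²)/7)
-156*M(4) + G = -156*(⅐ - 3*√(4²)/7) - 80 = -156*(⅐ - 3*√16/7) - 80 = -156*(⅐ - 3/7*4) - 80 = -156*(⅐ - 12/7) - 80 = -156*(-11/7) - 80 = 1716/7 - 80 = 1156/7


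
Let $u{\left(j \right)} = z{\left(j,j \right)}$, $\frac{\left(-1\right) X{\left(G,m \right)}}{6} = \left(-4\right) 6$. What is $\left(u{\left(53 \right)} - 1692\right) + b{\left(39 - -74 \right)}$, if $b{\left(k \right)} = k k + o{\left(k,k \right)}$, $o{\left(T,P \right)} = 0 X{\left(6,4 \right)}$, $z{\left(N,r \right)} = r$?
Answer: $11130$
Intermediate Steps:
$X{\left(G,m \right)} = 144$ ($X{\left(G,m \right)} = - 6 \left(\left(-4\right) 6\right) = \left(-6\right) \left(-24\right) = 144$)
$u{\left(j \right)} = j$
$o{\left(T,P \right)} = 0$ ($o{\left(T,P \right)} = 0 \cdot 144 = 0$)
$b{\left(k \right)} = k^{2}$ ($b{\left(k \right)} = k k + 0 = k^{2} + 0 = k^{2}$)
$\left(u{\left(53 \right)} - 1692\right) + b{\left(39 - -74 \right)} = \left(53 - 1692\right) + \left(39 - -74\right)^{2} = -1639 + \left(39 + 74\right)^{2} = -1639 + 113^{2} = -1639 + 12769 = 11130$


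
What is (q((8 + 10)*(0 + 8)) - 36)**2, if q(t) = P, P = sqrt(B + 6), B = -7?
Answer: (36 - I)**2 ≈ 1295.0 - 72.0*I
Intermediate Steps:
P = I (P = sqrt(-7 + 6) = sqrt(-1) = I ≈ 1.0*I)
q(t) = I
(q((8 + 10)*(0 + 8)) - 36)**2 = (I - 36)**2 = (-36 + I)**2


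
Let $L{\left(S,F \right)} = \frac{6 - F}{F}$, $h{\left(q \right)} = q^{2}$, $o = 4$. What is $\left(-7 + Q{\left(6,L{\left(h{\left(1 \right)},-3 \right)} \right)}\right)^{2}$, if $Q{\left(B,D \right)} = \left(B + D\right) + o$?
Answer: $0$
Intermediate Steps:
$L{\left(S,F \right)} = \frac{6 - F}{F}$
$Q{\left(B,D \right)} = 4 + B + D$ ($Q{\left(B,D \right)} = \left(B + D\right) + 4 = 4 + B + D$)
$\left(-7 + Q{\left(6,L{\left(h{\left(1 \right)},-3 \right)} \right)}\right)^{2} = \left(-7 + \left(4 + 6 + \frac{6 - -3}{-3}\right)\right)^{2} = \left(-7 + \left(4 + 6 - \frac{6 + 3}{3}\right)\right)^{2} = \left(-7 + \left(4 + 6 - 3\right)\right)^{2} = \left(-7 + 7\right)^{2} = 0^{2} = 0$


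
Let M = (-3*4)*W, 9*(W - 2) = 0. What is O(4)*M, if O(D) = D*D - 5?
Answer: -264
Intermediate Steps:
W = 2 (W = 2 + (1/9)*0 = 2 + 0 = 2)
M = -24 (M = -3*4*2 = -12*2 = -24)
O(D) = -5 + D**2 (O(D) = D**2 - 5 = -5 + D**2)
O(4)*M = (-5 + 4**2)*(-24) = (-5 + 16)*(-24) = 11*(-24) = -264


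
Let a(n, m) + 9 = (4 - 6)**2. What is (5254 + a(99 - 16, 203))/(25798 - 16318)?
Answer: 5249/9480 ≈ 0.55369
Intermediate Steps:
a(n, m) = -5 (a(n, m) = -9 + (4 - 6)**2 = -9 + (-2)**2 = -9 + 4 = -5)
(5254 + a(99 - 16, 203))/(25798 - 16318) = (5254 - 5)/(25798 - 16318) = 5249/9480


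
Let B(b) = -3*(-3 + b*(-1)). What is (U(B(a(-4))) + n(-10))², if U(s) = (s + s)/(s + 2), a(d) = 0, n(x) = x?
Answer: 8464/121 ≈ 69.950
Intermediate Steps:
B(b) = 9 + 3*b (B(b) = -3*(-3 - b) = 9 + 3*b)
U(s) = 2*s/(2 + s) (U(s) = (2*s)/(2 + s) = 2*s/(2 + s))
(U(B(a(-4))) + n(-10))² = (2*(9 + 3*0)/(2 + (9 + 3*0)) - 10)² = (2*(9 + 0)/(2 + (9 + 0)) - 10)² = (2*9/(2 + 9) - 10)² = (2*9/11 - 10)² = (2*9*(1/11) - 10)² = (18/11 - 10)² = (-92/11)² = 8464/121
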